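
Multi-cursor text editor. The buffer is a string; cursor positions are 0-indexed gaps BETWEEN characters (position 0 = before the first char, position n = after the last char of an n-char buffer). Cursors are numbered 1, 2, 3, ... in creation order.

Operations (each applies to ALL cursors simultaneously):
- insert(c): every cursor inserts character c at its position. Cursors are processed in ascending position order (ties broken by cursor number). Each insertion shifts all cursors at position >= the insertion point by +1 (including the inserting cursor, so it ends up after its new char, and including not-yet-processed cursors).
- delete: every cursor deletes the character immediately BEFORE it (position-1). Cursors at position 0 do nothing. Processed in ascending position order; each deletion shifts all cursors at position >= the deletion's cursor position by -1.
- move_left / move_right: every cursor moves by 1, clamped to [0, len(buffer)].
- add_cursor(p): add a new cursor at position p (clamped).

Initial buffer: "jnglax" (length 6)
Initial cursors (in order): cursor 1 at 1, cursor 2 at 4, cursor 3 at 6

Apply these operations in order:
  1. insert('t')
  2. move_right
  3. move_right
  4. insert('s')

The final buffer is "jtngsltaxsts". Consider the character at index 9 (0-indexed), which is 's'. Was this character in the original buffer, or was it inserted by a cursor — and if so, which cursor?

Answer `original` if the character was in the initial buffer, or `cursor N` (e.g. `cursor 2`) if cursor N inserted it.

After op 1 (insert('t')): buffer="jtngltaxt" (len 9), cursors c1@2 c2@6 c3@9, authorship .1...2..3
After op 2 (move_right): buffer="jtngltaxt" (len 9), cursors c1@3 c2@7 c3@9, authorship .1...2..3
After op 3 (move_right): buffer="jtngltaxt" (len 9), cursors c1@4 c2@8 c3@9, authorship .1...2..3
After op 4 (insert('s')): buffer="jtngsltaxsts" (len 12), cursors c1@5 c2@10 c3@12, authorship .1..1.2..233
Authorship (.=original, N=cursor N): . 1 . . 1 . 2 . . 2 3 3
Index 9: author = 2

Answer: cursor 2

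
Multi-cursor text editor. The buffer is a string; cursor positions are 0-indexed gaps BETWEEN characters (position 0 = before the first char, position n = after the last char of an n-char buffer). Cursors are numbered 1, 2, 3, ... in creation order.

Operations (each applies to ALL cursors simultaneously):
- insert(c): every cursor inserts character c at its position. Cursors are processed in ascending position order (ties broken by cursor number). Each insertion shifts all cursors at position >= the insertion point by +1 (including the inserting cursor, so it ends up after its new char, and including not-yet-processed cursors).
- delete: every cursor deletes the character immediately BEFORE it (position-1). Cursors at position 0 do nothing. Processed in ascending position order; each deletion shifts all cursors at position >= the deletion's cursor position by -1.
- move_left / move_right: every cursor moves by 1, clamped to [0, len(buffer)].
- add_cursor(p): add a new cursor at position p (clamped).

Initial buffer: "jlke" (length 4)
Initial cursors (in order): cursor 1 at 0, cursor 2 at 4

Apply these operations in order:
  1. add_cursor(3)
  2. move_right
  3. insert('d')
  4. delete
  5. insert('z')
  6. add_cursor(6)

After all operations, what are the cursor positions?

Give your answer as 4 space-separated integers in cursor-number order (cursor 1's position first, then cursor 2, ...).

Answer: 2 7 7 6

Derivation:
After op 1 (add_cursor(3)): buffer="jlke" (len 4), cursors c1@0 c3@3 c2@4, authorship ....
After op 2 (move_right): buffer="jlke" (len 4), cursors c1@1 c2@4 c3@4, authorship ....
After op 3 (insert('d')): buffer="jdlkedd" (len 7), cursors c1@2 c2@7 c3@7, authorship .1...23
After op 4 (delete): buffer="jlke" (len 4), cursors c1@1 c2@4 c3@4, authorship ....
After op 5 (insert('z')): buffer="jzlkezz" (len 7), cursors c1@2 c2@7 c3@7, authorship .1...23
After op 6 (add_cursor(6)): buffer="jzlkezz" (len 7), cursors c1@2 c4@6 c2@7 c3@7, authorship .1...23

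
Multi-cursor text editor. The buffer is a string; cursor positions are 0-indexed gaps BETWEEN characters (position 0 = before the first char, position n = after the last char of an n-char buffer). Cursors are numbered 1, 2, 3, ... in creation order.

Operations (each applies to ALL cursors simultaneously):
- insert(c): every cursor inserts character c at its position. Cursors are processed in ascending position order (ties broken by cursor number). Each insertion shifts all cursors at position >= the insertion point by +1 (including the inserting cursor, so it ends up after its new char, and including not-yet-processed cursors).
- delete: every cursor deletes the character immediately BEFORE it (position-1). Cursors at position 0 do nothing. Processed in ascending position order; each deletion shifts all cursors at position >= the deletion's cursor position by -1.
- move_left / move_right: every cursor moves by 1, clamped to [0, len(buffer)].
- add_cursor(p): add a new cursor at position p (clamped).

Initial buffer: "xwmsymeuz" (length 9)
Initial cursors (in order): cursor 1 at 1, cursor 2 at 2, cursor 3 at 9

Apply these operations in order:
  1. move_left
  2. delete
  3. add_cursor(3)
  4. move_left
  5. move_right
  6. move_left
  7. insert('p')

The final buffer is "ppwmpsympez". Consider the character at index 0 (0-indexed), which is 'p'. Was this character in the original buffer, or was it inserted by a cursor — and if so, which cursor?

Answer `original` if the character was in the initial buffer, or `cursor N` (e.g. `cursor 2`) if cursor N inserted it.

Answer: cursor 1

Derivation:
After op 1 (move_left): buffer="xwmsymeuz" (len 9), cursors c1@0 c2@1 c3@8, authorship .........
After op 2 (delete): buffer="wmsymez" (len 7), cursors c1@0 c2@0 c3@6, authorship .......
After op 3 (add_cursor(3)): buffer="wmsymez" (len 7), cursors c1@0 c2@0 c4@3 c3@6, authorship .......
After op 4 (move_left): buffer="wmsymez" (len 7), cursors c1@0 c2@0 c4@2 c3@5, authorship .......
After op 5 (move_right): buffer="wmsymez" (len 7), cursors c1@1 c2@1 c4@3 c3@6, authorship .......
After op 6 (move_left): buffer="wmsymez" (len 7), cursors c1@0 c2@0 c4@2 c3@5, authorship .......
After op 7 (insert('p')): buffer="ppwmpsympez" (len 11), cursors c1@2 c2@2 c4@5 c3@9, authorship 12..4...3..
Authorship (.=original, N=cursor N): 1 2 . . 4 . . . 3 . .
Index 0: author = 1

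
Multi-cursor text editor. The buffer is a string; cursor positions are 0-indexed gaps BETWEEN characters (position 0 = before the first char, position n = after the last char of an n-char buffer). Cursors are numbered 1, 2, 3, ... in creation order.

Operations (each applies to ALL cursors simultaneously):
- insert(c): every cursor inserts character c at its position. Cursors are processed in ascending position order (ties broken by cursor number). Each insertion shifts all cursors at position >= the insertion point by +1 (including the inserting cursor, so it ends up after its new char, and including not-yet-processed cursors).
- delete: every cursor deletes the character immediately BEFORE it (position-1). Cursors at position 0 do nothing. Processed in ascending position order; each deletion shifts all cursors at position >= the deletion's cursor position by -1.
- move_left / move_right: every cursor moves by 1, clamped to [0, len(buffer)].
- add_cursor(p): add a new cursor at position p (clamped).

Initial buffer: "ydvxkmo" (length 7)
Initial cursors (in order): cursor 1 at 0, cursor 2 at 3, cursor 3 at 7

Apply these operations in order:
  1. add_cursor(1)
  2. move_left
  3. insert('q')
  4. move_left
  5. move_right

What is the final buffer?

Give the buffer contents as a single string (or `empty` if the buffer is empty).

After op 1 (add_cursor(1)): buffer="ydvxkmo" (len 7), cursors c1@0 c4@1 c2@3 c3@7, authorship .......
After op 2 (move_left): buffer="ydvxkmo" (len 7), cursors c1@0 c4@0 c2@2 c3@6, authorship .......
After op 3 (insert('q')): buffer="qqydqvxkmqo" (len 11), cursors c1@2 c4@2 c2@5 c3@10, authorship 14..2....3.
After op 4 (move_left): buffer="qqydqvxkmqo" (len 11), cursors c1@1 c4@1 c2@4 c3@9, authorship 14..2....3.
After op 5 (move_right): buffer="qqydqvxkmqo" (len 11), cursors c1@2 c4@2 c2@5 c3@10, authorship 14..2....3.

Answer: qqydqvxkmqo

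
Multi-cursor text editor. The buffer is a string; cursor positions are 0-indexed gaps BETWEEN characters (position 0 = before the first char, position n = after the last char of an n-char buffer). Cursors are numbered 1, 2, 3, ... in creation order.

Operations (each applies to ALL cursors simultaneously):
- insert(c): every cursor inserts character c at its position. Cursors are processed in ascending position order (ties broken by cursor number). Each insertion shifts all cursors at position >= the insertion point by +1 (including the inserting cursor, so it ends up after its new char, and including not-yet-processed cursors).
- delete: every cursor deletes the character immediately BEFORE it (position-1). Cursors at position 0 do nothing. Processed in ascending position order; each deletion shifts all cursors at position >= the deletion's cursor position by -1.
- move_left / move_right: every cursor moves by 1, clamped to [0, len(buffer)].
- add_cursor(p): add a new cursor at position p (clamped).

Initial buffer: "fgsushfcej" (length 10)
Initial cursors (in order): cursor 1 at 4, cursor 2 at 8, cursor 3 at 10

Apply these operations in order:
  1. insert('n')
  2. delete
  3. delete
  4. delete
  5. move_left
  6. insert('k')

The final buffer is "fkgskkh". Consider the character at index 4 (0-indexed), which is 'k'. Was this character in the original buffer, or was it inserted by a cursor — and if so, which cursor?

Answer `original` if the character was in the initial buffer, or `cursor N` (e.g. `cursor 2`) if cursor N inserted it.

After op 1 (insert('n')): buffer="fgsunshfcnejn" (len 13), cursors c1@5 c2@10 c3@13, authorship ....1....2..3
After op 2 (delete): buffer="fgsushfcej" (len 10), cursors c1@4 c2@8 c3@10, authorship ..........
After op 3 (delete): buffer="fgsshfe" (len 7), cursors c1@3 c2@6 c3@7, authorship .......
After op 4 (delete): buffer="fgsh" (len 4), cursors c1@2 c2@4 c3@4, authorship ....
After op 5 (move_left): buffer="fgsh" (len 4), cursors c1@1 c2@3 c3@3, authorship ....
After op 6 (insert('k')): buffer="fkgskkh" (len 7), cursors c1@2 c2@6 c3@6, authorship .1..23.
Authorship (.=original, N=cursor N): . 1 . . 2 3 .
Index 4: author = 2

Answer: cursor 2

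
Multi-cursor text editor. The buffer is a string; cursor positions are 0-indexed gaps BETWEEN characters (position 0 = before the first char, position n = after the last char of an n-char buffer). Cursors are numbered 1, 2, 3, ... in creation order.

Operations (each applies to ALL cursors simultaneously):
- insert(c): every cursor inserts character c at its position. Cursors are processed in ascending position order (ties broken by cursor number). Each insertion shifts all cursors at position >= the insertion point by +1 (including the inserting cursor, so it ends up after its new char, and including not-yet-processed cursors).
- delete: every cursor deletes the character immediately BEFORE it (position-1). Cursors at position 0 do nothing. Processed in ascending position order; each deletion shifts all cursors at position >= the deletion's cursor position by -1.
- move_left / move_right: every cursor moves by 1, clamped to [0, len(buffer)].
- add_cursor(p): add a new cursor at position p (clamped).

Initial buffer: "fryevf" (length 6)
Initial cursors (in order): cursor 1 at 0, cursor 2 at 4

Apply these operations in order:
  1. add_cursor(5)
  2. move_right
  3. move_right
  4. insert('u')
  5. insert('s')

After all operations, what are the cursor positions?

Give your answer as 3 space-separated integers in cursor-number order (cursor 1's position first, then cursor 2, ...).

Answer: 4 12 12

Derivation:
After op 1 (add_cursor(5)): buffer="fryevf" (len 6), cursors c1@0 c2@4 c3@5, authorship ......
After op 2 (move_right): buffer="fryevf" (len 6), cursors c1@1 c2@5 c3@6, authorship ......
After op 3 (move_right): buffer="fryevf" (len 6), cursors c1@2 c2@6 c3@6, authorship ......
After op 4 (insert('u')): buffer="fruyevfuu" (len 9), cursors c1@3 c2@9 c3@9, authorship ..1....23
After op 5 (insert('s')): buffer="frusyevfuuss" (len 12), cursors c1@4 c2@12 c3@12, authorship ..11....2323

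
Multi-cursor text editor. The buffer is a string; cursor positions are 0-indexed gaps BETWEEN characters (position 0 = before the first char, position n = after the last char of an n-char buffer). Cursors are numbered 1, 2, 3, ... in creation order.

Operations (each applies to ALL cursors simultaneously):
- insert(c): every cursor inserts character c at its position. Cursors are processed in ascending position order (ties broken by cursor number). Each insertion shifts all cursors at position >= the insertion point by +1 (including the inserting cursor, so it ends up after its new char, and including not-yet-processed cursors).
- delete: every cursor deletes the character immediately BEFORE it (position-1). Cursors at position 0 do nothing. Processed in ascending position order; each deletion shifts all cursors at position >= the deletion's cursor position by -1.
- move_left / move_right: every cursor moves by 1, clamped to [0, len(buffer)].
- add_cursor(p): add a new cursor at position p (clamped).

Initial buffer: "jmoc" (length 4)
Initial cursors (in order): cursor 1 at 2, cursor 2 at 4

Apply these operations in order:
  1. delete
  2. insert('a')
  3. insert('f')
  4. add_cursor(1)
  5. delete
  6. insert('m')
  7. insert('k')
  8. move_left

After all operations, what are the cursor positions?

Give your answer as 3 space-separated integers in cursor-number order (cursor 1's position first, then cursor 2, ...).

After op 1 (delete): buffer="jo" (len 2), cursors c1@1 c2@2, authorship ..
After op 2 (insert('a')): buffer="jaoa" (len 4), cursors c1@2 c2@4, authorship .1.2
After op 3 (insert('f')): buffer="jafoaf" (len 6), cursors c1@3 c2@6, authorship .11.22
After op 4 (add_cursor(1)): buffer="jafoaf" (len 6), cursors c3@1 c1@3 c2@6, authorship .11.22
After op 5 (delete): buffer="aoa" (len 3), cursors c3@0 c1@1 c2@3, authorship 1.2
After op 6 (insert('m')): buffer="mamoam" (len 6), cursors c3@1 c1@3 c2@6, authorship 311.22
After op 7 (insert('k')): buffer="mkamkoamk" (len 9), cursors c3@2 c1@5 c2@9, authorship 33111.222
After op 8 (move_left): buffer="mkamkoamk" (len 9), cursors c3@1 c1@4 c2@8, authorship 33111.222

Answer: 4 8 1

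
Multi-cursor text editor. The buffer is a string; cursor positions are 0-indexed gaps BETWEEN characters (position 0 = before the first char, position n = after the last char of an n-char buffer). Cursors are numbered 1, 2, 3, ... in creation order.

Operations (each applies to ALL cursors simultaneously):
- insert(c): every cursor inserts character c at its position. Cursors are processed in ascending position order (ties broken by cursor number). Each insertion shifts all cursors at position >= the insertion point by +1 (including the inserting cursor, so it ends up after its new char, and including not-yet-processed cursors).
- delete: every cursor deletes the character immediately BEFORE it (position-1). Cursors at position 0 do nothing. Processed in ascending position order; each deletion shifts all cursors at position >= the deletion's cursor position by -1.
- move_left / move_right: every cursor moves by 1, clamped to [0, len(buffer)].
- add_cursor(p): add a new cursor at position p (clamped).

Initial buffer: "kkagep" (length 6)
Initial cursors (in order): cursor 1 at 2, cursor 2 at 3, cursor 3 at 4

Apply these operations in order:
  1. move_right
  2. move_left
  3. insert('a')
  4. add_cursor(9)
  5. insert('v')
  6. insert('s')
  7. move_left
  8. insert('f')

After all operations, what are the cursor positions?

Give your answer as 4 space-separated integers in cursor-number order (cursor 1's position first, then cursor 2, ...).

Answer: 5 10 15 20

Derivation:
After op 1 (move_right): buffer="kkagep" (len 6), cursors c1@3 c2@4 c3@5, authorship ......
After op 2 (move_left): buffer="kkagep" (len 6), cursors c1@2 c2@3 c3@4, authorship ......
After op 3 (insert('a')): buffer="kkaaagaep" (len 9), cursors c1@3 c2@5 c3@7, authorship ..1.2.3..
After op 4 (add_cursor(9)): buffer="kkaaagaep" (len 9), cursors c1@3 c2@5 c3@7 c4@9, authorship ..1.2.3..
After op 5 (insert('v')): buffer="kkavaavgavepv" (len 13), cursors c1@4 c2@7 c3@10 c4@13, authorship ..11.22.33..4
After op 6 (insert('s')): buffer="kkavsaavsgavsepvs" (len 17), cursors c1@5 c2@9 c3@13 c4@17, authorship ..111.222.333..44
After op 7 (move_left): buffer="kkavsaavsgavsepvs" (len 17), cursors c1@4 c2@8 c3@12 c4@16, authorship ..111.222.333..44
After op 8 (insert('f')): buffer="kkavfsaavfsgavfsepvfs" (len 21), cursors c1@5 c2@10 c3@15 c4@20, authorship ..1111.2222.3333..444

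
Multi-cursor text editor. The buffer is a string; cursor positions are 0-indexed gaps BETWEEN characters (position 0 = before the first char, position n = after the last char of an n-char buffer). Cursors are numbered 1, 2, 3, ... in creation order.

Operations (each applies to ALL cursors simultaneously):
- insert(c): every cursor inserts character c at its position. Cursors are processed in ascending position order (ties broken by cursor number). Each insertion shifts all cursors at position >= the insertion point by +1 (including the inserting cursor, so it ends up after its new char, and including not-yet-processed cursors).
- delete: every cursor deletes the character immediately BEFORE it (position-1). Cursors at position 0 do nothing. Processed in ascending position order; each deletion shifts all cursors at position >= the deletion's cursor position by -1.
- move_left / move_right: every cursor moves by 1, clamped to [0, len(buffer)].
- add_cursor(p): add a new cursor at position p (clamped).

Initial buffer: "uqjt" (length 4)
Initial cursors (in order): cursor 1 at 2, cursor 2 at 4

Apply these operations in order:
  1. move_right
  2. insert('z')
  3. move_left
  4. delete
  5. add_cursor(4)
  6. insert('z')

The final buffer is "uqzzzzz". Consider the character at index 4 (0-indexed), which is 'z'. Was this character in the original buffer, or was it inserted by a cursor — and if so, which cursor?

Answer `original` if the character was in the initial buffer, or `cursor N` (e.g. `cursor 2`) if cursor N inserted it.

Answer: cursor 2

Derivation:
After op 1 (move_right): buffer="uqjt" (len 4), cursors c1@3 c2@4, authorship ....
After op 2 (insert('z')): buffer="uqjztz" (len 6), cursors c1@4 c2@6, authorship ...1.2
After op 3 (move_left): buffer="uqjztz" (len 6), cursors c1@3 c2@5, authorship ...1.2
After op 4 (delete): buffer="uqzz" (len 4), cursors c1@2 c2@3, authorship ..12
After op 5 (add_cursor(4)): buffer="uqzz" (len 4), cursors c1@2 c2@3 c3@4, authorship ..12
After op 6 (insert('z')): buffer="uqzzzzz" (len 7), cursors c1@3 c2@5 c3@7, authorship ..11223
Authorship (.=original, N=cursor N): . . 1 1 2 2 3
Index 4: author = 2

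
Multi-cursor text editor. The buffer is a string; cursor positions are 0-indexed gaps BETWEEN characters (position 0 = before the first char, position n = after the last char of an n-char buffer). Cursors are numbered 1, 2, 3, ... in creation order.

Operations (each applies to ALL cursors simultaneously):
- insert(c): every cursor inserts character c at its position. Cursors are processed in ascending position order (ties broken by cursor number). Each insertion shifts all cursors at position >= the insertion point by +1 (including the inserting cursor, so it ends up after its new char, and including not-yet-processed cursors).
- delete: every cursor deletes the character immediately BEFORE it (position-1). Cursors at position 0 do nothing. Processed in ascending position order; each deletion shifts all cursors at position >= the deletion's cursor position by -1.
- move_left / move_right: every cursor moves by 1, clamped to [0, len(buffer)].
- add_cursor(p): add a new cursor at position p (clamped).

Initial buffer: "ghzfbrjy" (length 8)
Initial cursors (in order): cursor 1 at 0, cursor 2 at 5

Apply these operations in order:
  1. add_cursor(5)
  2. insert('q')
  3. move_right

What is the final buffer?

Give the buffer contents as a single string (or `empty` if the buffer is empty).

After op 1 (add_cursor(5)): buffer="ghzfbrjy" (len 8), cursors c1@0 c2@5 c3@5, authorship ........
After op 2 (insert('q')): buffer="qghzfbqqrjy" (len 11), cursors c1@1 c2@8 c3@8, authorship 1.....23...
After op 3 (move_right): buffer="qghzfbqqrjy" (len 11), cursors c1@2 c2@9 c3@9, authorship 1.....23...

Answer: qghzfbqqrjy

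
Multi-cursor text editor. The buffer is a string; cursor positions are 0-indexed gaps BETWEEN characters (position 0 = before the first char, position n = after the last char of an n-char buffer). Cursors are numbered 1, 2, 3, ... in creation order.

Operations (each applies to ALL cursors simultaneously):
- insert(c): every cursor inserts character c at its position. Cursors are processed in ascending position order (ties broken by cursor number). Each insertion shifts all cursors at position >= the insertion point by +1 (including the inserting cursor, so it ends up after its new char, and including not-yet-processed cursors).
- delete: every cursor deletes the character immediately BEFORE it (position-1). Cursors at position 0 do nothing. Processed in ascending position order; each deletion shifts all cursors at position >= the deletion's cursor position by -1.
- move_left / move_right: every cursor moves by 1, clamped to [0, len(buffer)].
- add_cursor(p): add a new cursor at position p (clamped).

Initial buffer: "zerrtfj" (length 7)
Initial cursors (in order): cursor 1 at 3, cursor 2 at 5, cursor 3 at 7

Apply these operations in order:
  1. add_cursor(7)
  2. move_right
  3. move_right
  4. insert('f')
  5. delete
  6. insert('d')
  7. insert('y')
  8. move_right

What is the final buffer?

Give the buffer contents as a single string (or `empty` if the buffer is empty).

Answer: zerrtdyfjdddyyy

Derivation:
After op 1 (add_cursor(7)): buffer="zerrtfj" (len 7), cursors c1@3 c2@5 c3@7 c4@7, authorship .......
After op 2 (move_right): buffer="zerrtfj" (len 7), cursors c1@4 c2@6 c3@7 c4@7, authorship .......
After op 3 (move_right): buffer="zerrtfj" (len 7), cursors c1@5 c2@7 c3@7 c4@7, authorship .......
After op 4 (insert('f')): buffer="zerrtffjfff" (len 11), cursors c1@6 c2@11 c3@11 c4@11, authorship .....1..234
After op 5 (delete): buffer="zerrtfj" (len 7), cursors c1@5 c2@7 c3@7 c4@7, authorship .......
After op 6 (insert('d')): buffer="zerrtdfjddd" (len 11), cursors c1@6 c2@11 c3@11 c4@11, authorship .....1..234
After op 7 (insert('y')): buffer="zerrtdyfjdddyyy" (len 15), cursors c1@7 c2@15 c3@15 c4@15, authorship .....11..234234
After op 8 (move_right): buffer="zerrtdyfjdddyyy" (len 15), cursors c1@8 c2@15 c3@15 c4@15, authorship .....11..234234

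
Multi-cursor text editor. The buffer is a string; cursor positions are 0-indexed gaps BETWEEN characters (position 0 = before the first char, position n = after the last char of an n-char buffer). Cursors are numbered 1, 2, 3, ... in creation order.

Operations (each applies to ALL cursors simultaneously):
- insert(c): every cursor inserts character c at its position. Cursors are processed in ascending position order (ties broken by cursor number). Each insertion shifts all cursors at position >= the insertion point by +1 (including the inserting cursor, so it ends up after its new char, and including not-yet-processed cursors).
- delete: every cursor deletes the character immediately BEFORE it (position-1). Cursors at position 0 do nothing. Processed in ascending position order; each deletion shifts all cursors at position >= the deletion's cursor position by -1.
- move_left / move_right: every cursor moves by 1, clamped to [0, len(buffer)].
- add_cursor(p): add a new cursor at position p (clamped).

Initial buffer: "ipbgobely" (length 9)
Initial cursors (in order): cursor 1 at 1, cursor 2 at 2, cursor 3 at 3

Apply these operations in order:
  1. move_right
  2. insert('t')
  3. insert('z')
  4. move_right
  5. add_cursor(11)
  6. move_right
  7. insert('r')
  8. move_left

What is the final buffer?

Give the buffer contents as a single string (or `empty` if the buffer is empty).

After op 1 (move_right): buffer="ipbgobely" (len 9), cursors c1@2 c2@3 c3@4, authorship .........
After op 2 (insert('t')): buffer="iptbtgtobely" (len 12), cursors c1@3 c2@5 c3@7, authorship ..1.2.3.....
After op 3 (insert('z')): buffer="iptzbtzgtzobely" (len 15), cursors c1@4 c2@7 c3@10, authorship ..11.22.33.....
After op 4 (move_right): buffer="iptzbtzgtzobely" (len 15), cursors c1@5 c2@8 c3@11, authorship ..11.22.33.....
After op 5 (add_cursor(11)): buffer="iptzbtzgtzobely" (len 15), cursors c1@5 c2@8 c3@11 c4@11, authorship ..11.22.33.....
After op 6 (move_right): buffer="iptzbtzgtzobely" (len 15), cursors c1@6 c2@9 c3@12 c4@12, authorship ..11.22.33.....
After op 7 (insert('r')): buffer="iptzbtrzgtrzobrrely" (len 19), cursors c1@7 c2@11 c3@16 c4@16, authorship ..11.212.323..34...
After op 8 (move_left): buffer="iptzbtrzgtrzobrrely" (len 19), cursors c1@6 c2@10 c3@15 c4@15, authorship ..11.212.323..34...

Answer: iptzbtrzgtrzobrrely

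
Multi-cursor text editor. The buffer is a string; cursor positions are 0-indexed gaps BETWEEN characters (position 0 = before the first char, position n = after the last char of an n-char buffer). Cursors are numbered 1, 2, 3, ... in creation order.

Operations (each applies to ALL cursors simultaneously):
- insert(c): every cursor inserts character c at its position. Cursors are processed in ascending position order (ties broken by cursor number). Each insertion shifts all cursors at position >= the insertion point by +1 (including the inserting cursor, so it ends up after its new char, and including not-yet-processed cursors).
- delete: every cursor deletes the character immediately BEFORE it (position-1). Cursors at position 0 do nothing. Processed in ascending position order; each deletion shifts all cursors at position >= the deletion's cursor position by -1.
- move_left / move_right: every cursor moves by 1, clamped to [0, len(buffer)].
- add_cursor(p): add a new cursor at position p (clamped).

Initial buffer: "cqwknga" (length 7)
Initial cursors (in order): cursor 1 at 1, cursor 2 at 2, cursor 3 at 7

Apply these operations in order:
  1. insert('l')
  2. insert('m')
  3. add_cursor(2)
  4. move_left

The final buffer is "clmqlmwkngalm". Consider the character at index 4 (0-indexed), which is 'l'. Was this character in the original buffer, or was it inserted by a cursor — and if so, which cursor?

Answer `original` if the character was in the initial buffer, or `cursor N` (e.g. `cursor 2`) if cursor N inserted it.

Answer: cursor 2

Derivation:
After op 1 (insert('l')): buffer="clqlwkngal" (len 10), cursors c1@2 c2@4 c3@10, authorship .1.2.....3
After op 2 (insert('m')): buffer="clmqlmwkngalm" (len 13), cursors c1@3 c2@6 c3@13, authorship .11.22.....33
After op 3 (add_cursor(2)): buffer="clmqlmwkngalm" (len 13), cursors c4@2 c1@3 c2@6 c3@13, authorship .11.22.....33
After op 4 (move_left): buffer="clmqlmwkngalm" (len 13), cursors c4@1 c1@2 c2@5 c3@12, authorship .11.22.....33
Authorship (.=original, N=cursor N): . 1 1 . 2 2 . . . . . 3 3
Index 4: author = 2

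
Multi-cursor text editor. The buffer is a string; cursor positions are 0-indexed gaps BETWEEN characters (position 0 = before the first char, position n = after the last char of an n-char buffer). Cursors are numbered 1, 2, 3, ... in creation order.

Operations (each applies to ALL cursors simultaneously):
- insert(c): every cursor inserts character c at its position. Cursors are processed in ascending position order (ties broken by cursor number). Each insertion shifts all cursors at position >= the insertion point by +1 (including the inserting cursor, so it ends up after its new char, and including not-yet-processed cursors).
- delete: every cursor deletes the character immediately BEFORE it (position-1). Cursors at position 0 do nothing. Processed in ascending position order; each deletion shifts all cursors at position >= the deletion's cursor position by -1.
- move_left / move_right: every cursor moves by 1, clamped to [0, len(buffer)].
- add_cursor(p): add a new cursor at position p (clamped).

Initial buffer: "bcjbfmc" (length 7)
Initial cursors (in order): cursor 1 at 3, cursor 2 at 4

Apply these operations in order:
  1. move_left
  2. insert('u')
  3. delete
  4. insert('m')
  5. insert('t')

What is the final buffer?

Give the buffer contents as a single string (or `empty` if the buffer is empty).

After op 1 (move_left): buffer="bcjbfmc" (len 7), cursors c1@2 c2@3, authorship .......
After op 2 (insert('u')): buffer="bcujubfmc" (len 9), cursors c1@3 c2@5, authorship ..1.2....
After op 3 (delete): buffer="bcjbfmc" (len 7), cursors c1@2 c2@3, authorship .......
After op 4 (insert('m')): buffer="bcmjmbfmc" (len 9), cursors c1@3 c2@5, authorship ..1.2....
After op 5 (insert('t')): buffer="bcmtjmtbfmc" (len 11), cursors c1@4 c2@7, authorship ..11.22....

Answer: bcmtjmtbfmc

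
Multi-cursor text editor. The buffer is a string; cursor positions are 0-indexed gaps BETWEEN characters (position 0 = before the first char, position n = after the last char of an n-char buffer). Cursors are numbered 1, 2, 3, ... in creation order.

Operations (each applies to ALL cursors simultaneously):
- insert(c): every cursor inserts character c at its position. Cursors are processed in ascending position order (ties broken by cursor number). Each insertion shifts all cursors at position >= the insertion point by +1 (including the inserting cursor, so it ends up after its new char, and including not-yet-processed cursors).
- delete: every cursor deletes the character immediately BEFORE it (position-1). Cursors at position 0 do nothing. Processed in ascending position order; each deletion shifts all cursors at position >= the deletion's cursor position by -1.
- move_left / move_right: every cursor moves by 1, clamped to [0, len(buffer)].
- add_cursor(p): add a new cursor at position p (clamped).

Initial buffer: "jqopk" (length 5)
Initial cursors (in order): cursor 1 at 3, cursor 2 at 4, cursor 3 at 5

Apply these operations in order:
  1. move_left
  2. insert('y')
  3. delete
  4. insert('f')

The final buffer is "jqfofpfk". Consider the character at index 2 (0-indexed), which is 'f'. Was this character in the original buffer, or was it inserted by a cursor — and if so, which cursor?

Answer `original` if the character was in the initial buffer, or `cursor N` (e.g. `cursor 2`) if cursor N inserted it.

Answer: cursor 1

Derivation:
After op 1 (move_left): buffer="jqopk" (len 5), cursors c1@2 c2@3 c3@4, authorship .....
After op 2 (insert('y')): buffer="jqyoypyk" (len 8), cursors c1@3 c2@5 c3@7, authorship ..1.2.3.
After op 3 (delete): buffer="jqopk" (len 5), cursors c1@2 c2@3 c3@4, authorship .....
After op 4 (insert('f')): buffer="jqfofpfk" (len 8), cursors c1@3 c2@5 c3@7, authorship ..1.2.3.
Authorship (.=original, N=cursor N): . . 1 . 2 . 3 .
Index 2: author = 1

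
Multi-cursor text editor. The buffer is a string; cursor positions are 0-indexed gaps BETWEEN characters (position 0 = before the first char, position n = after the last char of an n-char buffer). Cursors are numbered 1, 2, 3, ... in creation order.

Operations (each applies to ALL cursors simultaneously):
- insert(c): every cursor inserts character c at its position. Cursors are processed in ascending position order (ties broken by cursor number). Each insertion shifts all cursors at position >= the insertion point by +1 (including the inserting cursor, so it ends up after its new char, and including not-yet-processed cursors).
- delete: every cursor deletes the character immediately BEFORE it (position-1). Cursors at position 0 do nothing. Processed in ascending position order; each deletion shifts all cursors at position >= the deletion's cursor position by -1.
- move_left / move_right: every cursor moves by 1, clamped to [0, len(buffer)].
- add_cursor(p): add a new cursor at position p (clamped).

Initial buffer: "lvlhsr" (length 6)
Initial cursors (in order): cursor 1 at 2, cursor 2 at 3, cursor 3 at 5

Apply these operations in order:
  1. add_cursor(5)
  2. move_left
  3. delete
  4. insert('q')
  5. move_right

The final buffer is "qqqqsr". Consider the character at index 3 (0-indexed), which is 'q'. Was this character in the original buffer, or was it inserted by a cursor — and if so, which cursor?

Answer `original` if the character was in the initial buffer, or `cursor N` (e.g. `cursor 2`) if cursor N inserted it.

After op 1 (add_cursor(5)): buffer="lvlhsr" (len 6), cursors c1@2 c2@3 c3@5 c4@5, authorship ......
After op 2 (move_left): buffer="lvlhsr" (len 6), cursors c1@1 c2@2 c3@4 c4@4, authorship ......
After op 3 (delete): buffer="sr" (len 2), cursors c1@0 c2@0 c3@0 c4@0, authorship ..
After op 4 (insert('q')): buffer="qqqqsr" (len 6), cursors c1@4 c2@4 c3@4 c4@4, authorship 1234..
After op 5 (move_right): buffer="qqqqsr" (len 6), cursors c1@5 c2@5 c3@5 c4@5, authorship 1234..
Authorship (.=original, N=cursor N): 1 2 3 4 . .
Index 3: author = 4

Answer: cursor 4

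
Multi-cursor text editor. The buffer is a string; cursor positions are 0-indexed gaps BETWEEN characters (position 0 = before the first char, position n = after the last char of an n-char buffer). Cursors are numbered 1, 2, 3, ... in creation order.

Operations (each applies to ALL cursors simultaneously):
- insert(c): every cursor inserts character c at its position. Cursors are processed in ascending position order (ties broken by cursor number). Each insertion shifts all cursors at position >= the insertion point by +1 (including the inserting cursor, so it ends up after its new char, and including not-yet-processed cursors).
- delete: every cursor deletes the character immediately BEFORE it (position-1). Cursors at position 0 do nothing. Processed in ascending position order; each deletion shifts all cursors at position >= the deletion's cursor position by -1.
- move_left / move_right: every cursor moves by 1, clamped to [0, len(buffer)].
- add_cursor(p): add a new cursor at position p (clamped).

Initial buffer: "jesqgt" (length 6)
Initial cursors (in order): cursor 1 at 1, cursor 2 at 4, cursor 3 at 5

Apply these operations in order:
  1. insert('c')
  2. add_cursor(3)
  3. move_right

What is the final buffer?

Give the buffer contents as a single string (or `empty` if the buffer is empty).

Answer: jcesqcgct

Derivation:
After op 1 (insert('c')): buffer="jcesqcgct" (len 9), cursors c1@2 c2@6 c3@8, authorship .1...2.3.
After op 2 (add_cursor(3)): buffer="jcesqcgct" (len 9), cursors c1@2 c4@3 c2@6 c3@8, authorship .1...2.3.
After op 3 (move_right): buffer="jcesqcgct" (len 9), cursors c1@3 c4@4 c2@7 c3@9, authorship .1...2.3.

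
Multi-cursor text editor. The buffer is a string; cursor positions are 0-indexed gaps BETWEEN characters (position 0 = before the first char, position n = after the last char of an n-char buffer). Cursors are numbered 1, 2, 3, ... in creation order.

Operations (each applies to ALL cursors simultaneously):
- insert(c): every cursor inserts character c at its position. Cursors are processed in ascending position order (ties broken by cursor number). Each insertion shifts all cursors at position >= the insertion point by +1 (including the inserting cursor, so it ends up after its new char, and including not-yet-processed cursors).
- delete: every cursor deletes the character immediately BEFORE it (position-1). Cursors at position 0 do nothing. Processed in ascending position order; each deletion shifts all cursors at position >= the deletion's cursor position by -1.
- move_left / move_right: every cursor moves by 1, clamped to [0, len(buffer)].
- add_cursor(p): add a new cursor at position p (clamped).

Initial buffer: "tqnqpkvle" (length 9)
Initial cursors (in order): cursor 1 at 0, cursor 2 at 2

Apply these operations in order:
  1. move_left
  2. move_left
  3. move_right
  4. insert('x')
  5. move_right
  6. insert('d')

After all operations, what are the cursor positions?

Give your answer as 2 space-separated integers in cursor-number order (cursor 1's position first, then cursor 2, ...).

After op 1 (move_left): buffer="tqnqpkvle" (len 9), cursors c1@0 c2@1, authorship .........
After op 2 (move_left): buffer="tqnqpkvle" (len 9), cursors c1@0 c2@0, authorship .........
After op 3 (move_right): buffer="tqnqpkvle" (len 9), cursors c1@1 c2@1, authorship .........
After op 4 (insert('x')): buffer="txxqnqpkvle" (len 11), cursors c1@3 c2@3, authorship .12........
After op 5 (move_right): buffer="txxqnqpkvle" (len 11), cursors c1@4 c2@4, authorship .12........
After op 6 (insert('d')): buffer="txxqddnqpkvle" (len 13), cursors c1@6 c2@6, authorship .12.12.......

Answer: 6 6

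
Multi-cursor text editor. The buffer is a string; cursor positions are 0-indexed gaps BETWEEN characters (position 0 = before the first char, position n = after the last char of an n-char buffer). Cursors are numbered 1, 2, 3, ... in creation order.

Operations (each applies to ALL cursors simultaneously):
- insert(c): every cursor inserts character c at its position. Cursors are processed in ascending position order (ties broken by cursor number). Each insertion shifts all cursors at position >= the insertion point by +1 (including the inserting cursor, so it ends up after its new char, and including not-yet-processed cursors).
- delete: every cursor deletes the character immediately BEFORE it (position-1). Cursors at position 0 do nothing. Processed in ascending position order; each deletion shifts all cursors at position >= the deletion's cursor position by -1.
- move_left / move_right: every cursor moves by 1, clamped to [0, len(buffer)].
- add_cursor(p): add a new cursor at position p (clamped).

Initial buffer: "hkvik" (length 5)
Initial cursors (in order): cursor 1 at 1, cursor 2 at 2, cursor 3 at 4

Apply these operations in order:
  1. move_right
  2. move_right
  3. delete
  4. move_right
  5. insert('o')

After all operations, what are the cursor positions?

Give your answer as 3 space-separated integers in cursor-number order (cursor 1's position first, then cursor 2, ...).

After op 1 (move_right): buffer="hkvik" (len 5), cursors c1@2 c2@3 c3@5, authorship .....
After op 2 (move_right): buffer="hkvik" (len 5), cursors c1@3 c2@4 c3@5, authorship .....
After op 3 (delete): buffer="hk" (len 2), cursors c1@2 c2@2 c3@2, authorship ..
After op 4 (move_right): buffer="hk" (len 2), cursors c1@2 c2@2 c3@2, authorship ..
After op 5 (insert('o')): buffer="hkooo" (len 5), cursors c1@5 c2@5 c3@5, authorship ..123

Answer: 5 5 5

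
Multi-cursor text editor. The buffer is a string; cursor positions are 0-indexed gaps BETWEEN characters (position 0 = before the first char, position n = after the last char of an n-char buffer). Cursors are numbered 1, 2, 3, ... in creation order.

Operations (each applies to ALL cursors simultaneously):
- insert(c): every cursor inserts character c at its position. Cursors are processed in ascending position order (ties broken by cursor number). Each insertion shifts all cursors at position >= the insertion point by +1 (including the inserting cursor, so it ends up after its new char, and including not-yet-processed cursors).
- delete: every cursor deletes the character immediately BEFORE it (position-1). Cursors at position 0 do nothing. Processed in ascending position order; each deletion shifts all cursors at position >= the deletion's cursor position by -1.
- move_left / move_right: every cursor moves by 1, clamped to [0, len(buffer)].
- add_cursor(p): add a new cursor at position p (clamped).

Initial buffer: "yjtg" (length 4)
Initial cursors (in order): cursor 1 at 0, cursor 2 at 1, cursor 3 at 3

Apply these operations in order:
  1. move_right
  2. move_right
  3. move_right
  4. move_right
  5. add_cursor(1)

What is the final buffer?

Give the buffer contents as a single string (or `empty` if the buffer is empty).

Answer: yjtg

Derivation:
After op 1 (move_right): buffer="yjtg" (len 4), cursors c1@1 c2@2 c3@4, authorship ....
After op 2 (move_right): buffer="yjtg" (len 4), cursors c1@2 c2@3 c3@4, authorship ....
After op 3 (move_right): buffer="yjtg" (len 4), cursors c1@3 c2@4 c3@4, authorship ....
After op 4 (move_right): buffer="yjtg" (len 4), cursors c1@4 c2@4 c3@4, authorship ....
After op 5 (add_cursor(1)): buffer="yjtg" (len 4), cursors c4@1 c1@4 c2@4 c3@4, authorship ....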